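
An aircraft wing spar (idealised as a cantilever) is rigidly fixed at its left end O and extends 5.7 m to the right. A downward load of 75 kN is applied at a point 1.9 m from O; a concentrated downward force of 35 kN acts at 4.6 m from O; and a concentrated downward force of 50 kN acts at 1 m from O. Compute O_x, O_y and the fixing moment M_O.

ΣF_x = 0: O_x = 0.
ΣF_y = 0: O_y − 75 − 35 − 50 = 0 → O_y = 160.0 kN.
ΣM about O: M_O − 75·1.9 − 35·4.6 − 50·1 = 0 → M_O = 353.5 kN·m.

O_x = 0, O_y = 160.0 kN, M_O = 353.5 kN·m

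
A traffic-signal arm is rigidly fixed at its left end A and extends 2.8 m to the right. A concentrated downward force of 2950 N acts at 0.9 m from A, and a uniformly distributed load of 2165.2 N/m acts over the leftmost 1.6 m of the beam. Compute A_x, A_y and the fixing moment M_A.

A_x = 0, A_y = 6414 N, M_A = 5426 N·m

Resultant of the distributed load: 2165.2 × 1.6 = 3464.32 N at 0.8 m from A.
ΣF_x = 0: A_x = 0.
ΣF_y = 0: A_y − 2950 − 2165.2·1.6 = 0 → A_y = 6414 N.
ΣM about A: M_A − 2950·0.9 − (2165.2·1.6)·0.8 = 0 → M_A = 5426 N·m.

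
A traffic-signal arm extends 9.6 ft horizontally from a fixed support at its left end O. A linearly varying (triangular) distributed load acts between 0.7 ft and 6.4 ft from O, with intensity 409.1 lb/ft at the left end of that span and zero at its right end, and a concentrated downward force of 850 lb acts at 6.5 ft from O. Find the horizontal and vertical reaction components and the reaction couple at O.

Resultant of the triangular load: ½ × 409.1 × 5.7 = 1165.935 lb, acting at 2.6 ft from O (one-third of the span from the peak).
ΣF_x = 0: O_x = 0.
ΣF_y = 0: O_y − ½·409.1·5.7 − 850 = 0 → O_y = 2016 lb.
ΣM about O: M_O − (½·409.1·5.7)·2.6 − 850·6.5 = 0 → M_O = 8556 lb·ft.

O_x = 0, O_y = 2016 lb, M_O = 8556 lb·ft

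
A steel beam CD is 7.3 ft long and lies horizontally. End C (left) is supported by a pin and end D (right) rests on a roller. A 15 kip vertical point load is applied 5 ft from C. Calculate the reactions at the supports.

ΣM about C: D_y·7.3 − 15·5 = 0 → D_y = 75/7.3 = 10.274 ≈ 10.27 kip.
ΣF_y = 0: C_y + 10.274 − 15 = 0 → C_y = 4.726 kip.
ΣF_x = 0: no horizontal applied forces, so C_x = 0.

C_x = 0, C_y = 4.726 kip, D_y = 10.27 kip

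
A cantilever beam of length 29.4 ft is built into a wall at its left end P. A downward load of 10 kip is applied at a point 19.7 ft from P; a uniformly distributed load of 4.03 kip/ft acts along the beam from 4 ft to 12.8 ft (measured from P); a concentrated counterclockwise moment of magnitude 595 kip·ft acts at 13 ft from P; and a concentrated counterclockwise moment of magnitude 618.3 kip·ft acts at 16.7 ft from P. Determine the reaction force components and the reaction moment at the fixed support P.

P_x = 0, P_y = 45.46 kip, M_P = -718.4 kip·ft

Resultant of the distributed load: 4.03 × 8.8 = 35.464 kip at 8.4 ft from P.
ΣF_x = 0: P_x = 0.
ΣF_y = 0: P_y − 10 − 4.03·8.8 = 0 → P_y = 45.46 kip.
ΣM about P: M_P − 10·19.7 − (4.03·8.8)·8.4 + 595 + 618.3 = 0 → M_P = -718.4 kip·ft.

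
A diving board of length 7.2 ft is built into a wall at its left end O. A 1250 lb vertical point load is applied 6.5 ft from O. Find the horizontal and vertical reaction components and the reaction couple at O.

O_x = 0, O_y = 1250 lb, M_O = 8125 lb·ft

ΣF_x = 0: O_x = 0.
ΣF_y = 0: O_y − 1250 = 0 → O_y = 1250 lb.
ΣM about O: M_O − 1250·6.5 = 0 → M_O = 8125 lb·ft.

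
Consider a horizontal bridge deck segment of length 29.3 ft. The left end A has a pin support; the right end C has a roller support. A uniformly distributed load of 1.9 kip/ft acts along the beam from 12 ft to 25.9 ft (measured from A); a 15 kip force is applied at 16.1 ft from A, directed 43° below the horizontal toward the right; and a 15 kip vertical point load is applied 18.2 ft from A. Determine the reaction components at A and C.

A_x = -10.97 kip, A_y = 19.62 kip, C_y = 32.02 kip

Resultant of the distributed load: 1.9 × 13.9 = 26.41 kip at 18.95 ft from A.
Taking moments about A: C_y·29.3 − (1.9·13.9)·18.95 − 15·sin43°·16.1 − 15·18.2 = 0 → C_y = 938.172/29.3 = 32.0195 ≈ 32.02 kip.
ΣF_y = 0: A_y + 32.0195 − 1.9·13.9 − 15·sin43° − 15 = 0 → A_y = 19.62 kip.
ΣF_x = 0: A_x + 15·cos43° = 0 → A_x = -10.97 kip.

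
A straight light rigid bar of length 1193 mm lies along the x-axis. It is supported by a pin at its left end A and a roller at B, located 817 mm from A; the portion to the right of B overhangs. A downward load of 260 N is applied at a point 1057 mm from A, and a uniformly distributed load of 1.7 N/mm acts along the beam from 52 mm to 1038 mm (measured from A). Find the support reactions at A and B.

A_x = 0, A_y = 481.7 N, B_y = 1455 N

Resultant of the distributed load: 1.7 × 986 = 1676.2 N at 545 mm from A.
Moments about A: B_y·817 − 260·1057 − (1.7·986)·545 = 0 → B_y = 1188349/817 = 1454.53 ≈ 1455 N.
ΣF_y = 0: A_y + 1454.53 − 260 − 1.7·986 = 0 → A_y = 481.7 N.
ΣF_x = 0: no horizontal applied forces, so A_x = 0.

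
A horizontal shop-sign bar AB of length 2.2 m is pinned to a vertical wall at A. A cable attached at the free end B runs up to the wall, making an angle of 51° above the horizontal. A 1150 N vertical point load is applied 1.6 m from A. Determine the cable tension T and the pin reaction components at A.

ΣM about A: T·sin51°·2.2 − 1150·1.6 = 0 → T = 1840/(2.2·0.777146) = 1076.2 ≈ 1076 N.
ΣF_x = 0: A_x − T·cos51° = 0 → A_x = 1076.2 × 0.62932 = 677.3 N.
ΣF_y = 0: A_y + T·sin51° − 1150 = 0 → A_y = 1150 − 1076.2 × 0.777146 = 313.6 N.

T = 1076 N, A_x = 677.3 N, A_y = 313.6 N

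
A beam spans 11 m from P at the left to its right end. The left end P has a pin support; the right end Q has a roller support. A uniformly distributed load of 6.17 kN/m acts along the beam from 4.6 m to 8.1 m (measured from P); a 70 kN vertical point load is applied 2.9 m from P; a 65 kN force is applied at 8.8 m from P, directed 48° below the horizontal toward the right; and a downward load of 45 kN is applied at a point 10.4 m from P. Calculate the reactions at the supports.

P_x = -43.49 kN, P_y = 72.79 kN, Q_y = 112.1 kN

Resultant of the distributed load: 6.17 × 3.5 = 21.595 kN at 6.35 m from P.
Moments about P: Q_y·11 − (6.17·3.5)·6.35 − 70·2.9 − 65·sin48°·8.8 − 45·10.4 = 0 → Q_y = 1233.21/11 = 112.11 ≈ 112.1 kN.
ΣF_y = 0: P_y + 112.11 − 6.17·3.5 − 70 − 65·sin48° − 45 = 0 → P_y = 72.79 kN.
ΣF_x = 0: P_x + 65·cos48° = 0 → P_x = -43.49 kN.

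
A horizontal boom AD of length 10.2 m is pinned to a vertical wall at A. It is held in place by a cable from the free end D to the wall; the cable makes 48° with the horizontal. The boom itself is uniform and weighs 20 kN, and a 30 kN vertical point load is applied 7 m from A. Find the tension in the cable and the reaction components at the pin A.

ΣM about A: T·sin48°·10.2 − 20·5.1 − 30·7 = 0 → T = 312/(10.2·0.743145) = 41.1605 ≈ 41.16 kN.
ΣF_x = 0: A_x − T·cos48° = 0 → A_x = 41.1605 × 0.669131 = 27.54 kN.
ΣF_y = 0: A_y + T·sin48° − 20 − 30 = 0 → A_y = 50 − 41.1605 × 0.743145 = 19.41 kN.

T = 41.16 kN, A_x = 27.54 kN, A_y = 19.41 kN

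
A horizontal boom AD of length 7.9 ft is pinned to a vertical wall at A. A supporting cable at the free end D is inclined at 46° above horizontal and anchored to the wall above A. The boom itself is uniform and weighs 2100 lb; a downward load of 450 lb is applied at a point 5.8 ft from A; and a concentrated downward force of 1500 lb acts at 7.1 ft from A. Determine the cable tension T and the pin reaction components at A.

ΣM about A: T·sin46°·7.9 − 2100·3.95 − 450·5.8 − 1500·7.1 = 0 → T = 21555/(7.9·0.71934) = 3793.03 ≈ 3793 lb.
ΣF_x = 0: A_x − T·cos46° = 0 → A_x = 3793.03 × 0.694658 = 2635 lb.
ΣF_y = 0: A_y + T·sin46° − 2100 − 450 − 1500 = 0 → A_y = 4050 − 3793.03 × 0.71934 = 1322 lb.

T = 3793 lb, A_x = 2635 lb, A_y = 1322 lb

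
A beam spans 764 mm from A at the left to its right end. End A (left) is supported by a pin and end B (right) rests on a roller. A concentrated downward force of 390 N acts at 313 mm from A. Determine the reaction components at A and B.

ΣM about A: B_y·764 − 390·313 = 0 → B_y = 122070/764 = 159.777 ≈ 159.8 N.
ΣF_y = 0: A_y + 159.777 − 390 = 0 → A_y = 230.2 N.
ΣF_x = 0: no horizontal applied forces, so A_x = 0.

A_x = 0, A_y = 230.2 N, B_y = 159.8 N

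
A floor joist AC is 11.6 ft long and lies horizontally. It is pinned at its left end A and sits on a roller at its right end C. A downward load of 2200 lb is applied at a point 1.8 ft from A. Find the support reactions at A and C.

A_x = 0, A_y = 1859 lb, C_y = 341.4 lb

Moments about A: C_y·11.6 − 2200·1.8 = 0 → C_y = 3960/11.6 = 341.379 ≈ 341.4 lb.
ΣF_y = 0: A_y + 341.379 − 2200 = 0 → A_y = 1859 lb.
ΣF_x = 0: no horizontal applied forces, so A_x = 0.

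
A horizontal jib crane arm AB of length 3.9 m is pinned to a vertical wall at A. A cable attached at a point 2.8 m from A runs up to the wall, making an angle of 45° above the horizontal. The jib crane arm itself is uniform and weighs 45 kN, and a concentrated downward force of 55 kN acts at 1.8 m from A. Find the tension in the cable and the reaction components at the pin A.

T = 94.32 kN, A_x = 66.70 kN, A_y = 33.30 kN

ΣM about A: T·sin45°·2.8 − 45·1.95 − 55·1.8 = 0 → T = 186.75/(2.8·0.707107) = 94.323 ≈ 94.32 kN.
ΣF_x = 0: A_x − T·cos45° = 0 → A_x = 94.323 × 0.707107 = 66.70 kN.
ΣF_y = 0: A_y + T·sin45° − 45 − 55 = 0 → A_y = 100 − 94.323 × 0.707107 = 33.30 kN.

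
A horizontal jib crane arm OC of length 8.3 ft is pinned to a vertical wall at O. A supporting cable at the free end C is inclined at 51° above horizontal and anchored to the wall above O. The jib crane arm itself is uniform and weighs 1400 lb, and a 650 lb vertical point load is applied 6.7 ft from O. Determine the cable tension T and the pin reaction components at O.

ΣM about O: T·sin51°·8.3 − 1400·4.15 − 650·6.7 = 0 → T = 10165/(8.3·0.777146) = 1575.89 ≈ 1576 lb.
ΣF_x = 0: O_x − T·cos51° = 0 → O_x = 1575.89 × 0.62932 = 991.7 lb.
ΣF_y = 0: O_y + T·sin51° − 1400 − 650 = 0 → O_y = 2050 − 1575.89 × 0.777146 = 825.3 lb.

T = 1576 lb, O_x = 991.7 lb, O_y = 825.3 lb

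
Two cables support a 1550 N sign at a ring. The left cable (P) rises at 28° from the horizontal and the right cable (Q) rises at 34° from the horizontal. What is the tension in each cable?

T_P = 1455 N, T_Q = 1550 N

ΣF_x = 0: −T_P·cos28° + T_Q·cos34° = 0 → T_Q = 1.06503·T_P.
ΣF_y = 0: T_P·sin28° + T_Q·sin34° = 1550.
Substitute: T_P·(0.469472 + 1.06503·0.559193) = 1550 → T_P = 1455.36 ≈ 1455 N.
Then T_Q = 1.06503 × 1455.36 = 1550 N.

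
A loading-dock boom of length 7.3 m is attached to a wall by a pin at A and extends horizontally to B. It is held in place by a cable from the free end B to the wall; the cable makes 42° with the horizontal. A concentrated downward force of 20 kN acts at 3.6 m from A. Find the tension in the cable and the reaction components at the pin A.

ΣM about A: T·sin42°·7.3 − 20·3.6 = 0 → T = 72/(7.3·0.669131) = 14.74 kN.
ΣF_x = 0: A_x − T·cos42° = 0 → A_x = 14.74 × 0.743145 = 10.95 kN.
ΣF_y = 0: A_y + T·sin42° − 20 = 0 → A_y = 20 − 14.74 × 0.669131 = 10.14 kN.

T = 14.74 kN, A_x = 10.95 kN, A_y = 10.14 kN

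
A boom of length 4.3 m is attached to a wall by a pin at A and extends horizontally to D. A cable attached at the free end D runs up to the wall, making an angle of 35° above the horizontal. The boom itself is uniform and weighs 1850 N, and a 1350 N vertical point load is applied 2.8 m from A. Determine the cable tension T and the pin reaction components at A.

T = 3145 N, A_x = 2576 N, A_y = 1396 N

ΣM about A: T·sin35°·4.3 − 1850·2.15 − 1350·2.8 = 0 → T = 7757.5/(4.3·0.573576) = 3145.3 ≈ 3145 N.
ΣF_x = 0: A_x − T·cos35° = 0 → A_x = 3145.3 × 0.819152 = 2576 N.
ΣF_y = 0: A_y + T·sin35° − 1850 − 1350 = 0 → A_y = 3200 − 3145.3 × 0.573576 = 1396 N.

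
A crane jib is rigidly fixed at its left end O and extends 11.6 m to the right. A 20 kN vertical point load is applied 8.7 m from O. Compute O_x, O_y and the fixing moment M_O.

ΣF_x = 0: O_x = 0.
ΣF_y = 0: O_y − 20 = 0 → O_y = 20.00 kN.
ΣM about O: M_O − 20·8.7 = 0 → M_O = 174.0 kN·m.

O_x = 0, O_y = 20.00 kN, M_O = 174.0 kN·m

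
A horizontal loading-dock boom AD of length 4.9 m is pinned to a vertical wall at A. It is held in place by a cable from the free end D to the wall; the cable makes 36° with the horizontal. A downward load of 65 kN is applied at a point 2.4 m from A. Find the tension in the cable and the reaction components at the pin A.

ΣM about A: T·sin36°·4.9 − 65·2.4 = 0 → T = 156/(4.9·0.587785) = 54.1639 ≈ 54.16 kN.
ΣF_x = 0: A_x − T·cos36° = 0 → A_x = 54.1639 × 0.809017 = 43.82 kN.
ΣF_y = 0: A_y + T·sin36° − 65 = 0 → A_y = 65 − 54.1639 × 0.587785 = 33.16 kN.

T = 54.16 kN, A_x = 43.82 kN, A_y = 33.16 kN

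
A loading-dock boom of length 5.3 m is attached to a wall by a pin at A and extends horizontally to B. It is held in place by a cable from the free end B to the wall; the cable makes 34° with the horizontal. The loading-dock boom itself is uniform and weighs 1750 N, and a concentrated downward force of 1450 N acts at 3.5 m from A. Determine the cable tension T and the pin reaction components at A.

T = 3277 N, A_x = 2717 N, A_y = 1367 N

ΣM about A: T·sin34°·5.3 − 1750·2.65 − 1450·3.5 = 0 → T = 9712.5/(5.3·0.559193) = 3277.13 ≈ 3277 N.
ΣF_x = 0: A_x − T·cos34° = 0 → A_x = 3277.13 × 0.829038 = 2717 N.
ΣF_y = 0: A_y + T·sin34° − 1750 − 1450 = 0 → A_y = 3200 − 3277.13 × 0.559193 = 1367 N.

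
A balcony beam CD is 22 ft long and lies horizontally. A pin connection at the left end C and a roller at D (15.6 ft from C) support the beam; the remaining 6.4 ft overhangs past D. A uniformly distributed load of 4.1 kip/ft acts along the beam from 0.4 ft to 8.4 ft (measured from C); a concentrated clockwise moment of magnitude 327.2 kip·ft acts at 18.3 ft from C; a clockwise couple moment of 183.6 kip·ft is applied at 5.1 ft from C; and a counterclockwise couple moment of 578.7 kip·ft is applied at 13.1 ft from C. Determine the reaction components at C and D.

Resultant of the distributed load: 4.1 × 8 = 32.8 kip at 4.4 ft from C.
Taking moments about C: D_y·15.6 − (4.1·8)·4.4 − 327.2 − 183.6 + 578.7 = 0 → D_y = 76.42/15.6 = 4.89872 ≈ 4.899 kip.
ΣF_y = 0: C_y + 4.89872 − 4.1·8 = 0 → C_y = 27.90 kip.
ΣF_x = 0: no horizontal applied forces, so C_x = 0.

C_x = 0, C_y = 27.90 kip, D_y = 4.899 kip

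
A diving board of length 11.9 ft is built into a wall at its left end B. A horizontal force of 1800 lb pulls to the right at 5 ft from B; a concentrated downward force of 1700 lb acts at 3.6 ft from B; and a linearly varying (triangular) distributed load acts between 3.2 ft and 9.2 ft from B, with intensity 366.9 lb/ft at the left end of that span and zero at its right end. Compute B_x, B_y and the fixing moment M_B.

B_x = -1800 lb, B_y = 2801 lb, M_B = 11840 lb·ft

Resultant of the triangular load: ½ × 366.9 × 6 = 1100.7 lb, acting at 5.2 ft from B (one-third of the span from the peak).
ΣF_x = 0: B_x + 1800 = 0 → B_x = -1800 lb.
ΣF_y = 0: B_y − 1700 − ½·366.9·6 = 0 → B_y = 2801 lb.
ΣM about B: M_B − 1700·3.6 − (½·366.9·6)·5.2 = 0 → M_B = 11840 lb·ft.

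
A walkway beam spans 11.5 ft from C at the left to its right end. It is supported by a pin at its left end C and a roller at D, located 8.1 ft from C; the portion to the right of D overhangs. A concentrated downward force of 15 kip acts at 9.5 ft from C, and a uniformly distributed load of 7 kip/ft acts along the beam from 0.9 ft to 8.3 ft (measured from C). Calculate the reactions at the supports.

Resultant of the distributed load: 7 × 7.4 = 51.8 kip at 4.6 ft from C.
ΣM about C: D_y·8.1 − 15·9.5 − (7·7.4)·4.6 = 0 → D_y = 380.78/8.1 = 47.0099 ≈ 47.01 kip.
ΣF_y = 0: C_y + 47.0099 − 15 − 7·7.4 = 0 → C_y = 19.79 kip.
ΣF_x = 0: no horizontal applied forces, so C_x = 0.

C_x = 0, C_y = 19.79 kip, D_y = 47.01 kip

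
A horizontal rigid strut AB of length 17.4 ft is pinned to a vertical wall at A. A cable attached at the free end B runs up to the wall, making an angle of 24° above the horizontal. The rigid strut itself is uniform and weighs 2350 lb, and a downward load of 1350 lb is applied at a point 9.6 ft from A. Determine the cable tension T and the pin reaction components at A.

T = 4720 lb, A_x = 4312 lb, A_y = 1780 lb

ΣM about A: T·sin24°·17.4 − 2350·8.7 − 1350·9.6 = 0 → T = 33405/(17.4·0.406737) = 4720.07 ≈ 4720 lb.
ΣF_x = 0: A_x − T·cos24° = 0 → A_x = 4720.07 × 0.913545 = 4312 lb.
ΣF_y = 0: A_y + T·sin24° − 2350 − 1350 = 0 → A_y = 3700 − 4720.07 × 0.406737 = 1780 lb.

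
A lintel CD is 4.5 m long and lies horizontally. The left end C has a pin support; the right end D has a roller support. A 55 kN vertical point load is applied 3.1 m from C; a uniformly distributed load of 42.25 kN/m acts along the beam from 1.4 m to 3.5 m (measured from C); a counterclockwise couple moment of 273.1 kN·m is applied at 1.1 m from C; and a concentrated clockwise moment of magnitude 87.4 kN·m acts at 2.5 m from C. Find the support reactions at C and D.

Resultant of the distributed load: 42.25 × 2.1 = 88.725 kN at 2.45 m from C.
Moments about C: D_y·4.5 − 55·3.1 − (42.25·2.1)·2.45 + 273.1 − 87.4 = 0 → D_y = 202.17625/4.5 = 44.9281 ≈ 44.93 kN.
ΣF_y = 0: C_y + 44.9281 − 55 − 42.25·2.1 = 0 → C_y = 98.80 kN.
ΣF_x = 0: no horizontal applied forces, so C_x = 0.

C_x = 0, C_y = 98.80 kN, D_y = 44.93 kN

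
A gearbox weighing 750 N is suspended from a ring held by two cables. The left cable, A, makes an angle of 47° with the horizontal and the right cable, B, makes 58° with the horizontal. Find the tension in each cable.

ΣF_x = 0: −T_A·cos47° + T_B·cos58° = 0 → T_B = 1.28699·T_A.
ΣF_y = 0: T_A·sin47° + T_B·sin58° = 750.
Substitute: T_A·(0.731354 + 1.28699·0.848048) = 750 → T_A = 411.459 ≈ 411.5 N.
Then T_B = 1.28699 × 411.459 = 529.5 N.

T_A = 411.5 N, T_B = 529.5 N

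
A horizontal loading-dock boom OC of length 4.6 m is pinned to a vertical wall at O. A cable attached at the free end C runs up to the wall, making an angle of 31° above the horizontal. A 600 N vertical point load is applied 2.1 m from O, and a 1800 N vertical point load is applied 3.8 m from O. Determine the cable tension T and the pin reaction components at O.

ΣM about O: T·sin31°·4.6 − 600·2.1 − 1800·3.8 = 0 → T = 8100/(4.6·0.515038) = 3418.91 ≈ 3419 N.
ΣF_x = 0: O_x − T·cos31° = 0 → O_x = 3418.91 × 0.857167 = 2931 N.
ΣF_y = 0: O_y + T·sin31° − 600 − 1800 = 0 → O_y = 2400 − 3418.91 × 0.515038 = 639.1 N.

T = 3419 N, O_x = 2931 N, O_y = 639.1 N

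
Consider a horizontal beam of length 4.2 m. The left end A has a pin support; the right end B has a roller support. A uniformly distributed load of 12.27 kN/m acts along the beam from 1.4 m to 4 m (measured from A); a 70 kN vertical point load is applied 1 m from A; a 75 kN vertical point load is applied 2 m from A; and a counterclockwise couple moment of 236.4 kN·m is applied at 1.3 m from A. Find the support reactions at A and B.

A_x = 0, A_y = 160.3 kN, B_y = 16.60 kN

Resultant of the distributed load: 12.27 × 2.6 = 31.902 kN at 2.7 m from A.
Taking moments about A: B_y·4.2 − (12.27·2.6)·2.7 − 70·1 − 75·2 + 236.4 = 0 → B_y = 69.7354/4.2 = 16.6037 ≈ 16.60 kN.
ΣF_y = 0: A_y + 16.6037 − 12.27·2.6 − 70 − 75 = 0 → A_y = 160.3 kN.
ΣF_x = 0: no horizontal applied forces, so A_x = 0.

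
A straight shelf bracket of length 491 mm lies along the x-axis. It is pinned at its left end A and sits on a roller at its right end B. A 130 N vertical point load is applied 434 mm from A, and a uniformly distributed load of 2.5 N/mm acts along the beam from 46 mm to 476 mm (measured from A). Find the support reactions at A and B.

A_x = 0, A_y = 518.7 N, B_y = 686.3 N

Resultant of the distributed load: 2.5 × 430 = 1075 N at 261 mm from A.
Taking moments about A: B_y·491 − 130·434 − (2.5·430)·261 = 0 → B_y = 336995/491 = 686.344 ≈ 686.3 N.
ΣF_y = 0: A_y + 686.344 − 130 − 2.5·430 = 0 → A_y = 518.7 N.
ΣF_x = 0: no horizontal applied forces, so A_x = 0.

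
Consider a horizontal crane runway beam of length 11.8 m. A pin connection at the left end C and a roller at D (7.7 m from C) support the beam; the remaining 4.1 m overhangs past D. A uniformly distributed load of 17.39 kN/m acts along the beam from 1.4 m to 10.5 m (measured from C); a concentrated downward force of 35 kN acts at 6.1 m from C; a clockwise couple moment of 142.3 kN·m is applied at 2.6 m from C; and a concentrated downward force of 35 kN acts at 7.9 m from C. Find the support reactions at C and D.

Resultant of the distributed load: 17.39 × 9.1 = 158.249 kN at 5.95 m from C.
Taking moments about C: D_y·7.7 − (17.39·9.1)·5.95 − 35·6.1 − 142.3 − 35·7.9 = 0 → D_y = 1573.88155/7.7 = 204.4 kN.
ΣF_y = 0: C_y + 204.4 − 17.39·9.1 − 35 − 35 = 0 → C_y = 23.85 kN.
ΣF_x = 0: no horizontal applied forces, so C_x = 0.

C_x = 0, C_y = 23.85 kN, D_y = 204.4 kN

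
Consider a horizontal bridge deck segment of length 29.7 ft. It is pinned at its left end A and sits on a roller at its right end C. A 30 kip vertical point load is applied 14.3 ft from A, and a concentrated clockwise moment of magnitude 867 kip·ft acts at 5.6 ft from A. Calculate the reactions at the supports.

ΣM about A: C_y·29.7 − 30·14.3 − 867 = 0 → C_y = 1296/29.7 = 43.6364 ≈ 43.64 kip.
ΣF_y = 0: A_y + 43.6364 − 30 = 0 → A_y = -13.64 kip.
ΣF_x = 0: no horizontal applied forces, so A_x = 0.

A_x = 0, A_y = -13.64 kip, C_y = 43.64 kip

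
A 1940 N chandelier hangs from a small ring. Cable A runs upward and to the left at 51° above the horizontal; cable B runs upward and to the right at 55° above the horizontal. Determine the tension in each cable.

T_A = 1158 N, T_B = 1270 N

ΣF_x = 0: −T_A·cos51° + T_B·cos55° = 0 → T_B = 1.09719·T_A.
ΣF_y = 0: T_A·sin51° + T_B·sin55° = 1940.
Substitute: T_A·(0.777146 + 1.09719·0.819152) = 1940 → T_A = 1157.58 ≈ 1158 N.
Then T_B = 1.09719 × 1157.58 = 1270 N.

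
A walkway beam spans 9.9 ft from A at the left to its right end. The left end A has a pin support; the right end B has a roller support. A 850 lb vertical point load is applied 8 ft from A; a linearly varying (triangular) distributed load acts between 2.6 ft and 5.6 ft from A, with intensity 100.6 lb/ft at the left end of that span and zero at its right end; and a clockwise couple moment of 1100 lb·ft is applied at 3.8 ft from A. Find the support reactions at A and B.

Resultant of the triangular load: ½ × 100.6 × 3 = 150.9 lb, acting at 3.6 ft from A (one-third of the span from the peak).
ΣM about A: B_y·9.9 − 850·8 − (½·100.6·3)·3.6 − 1100 = 0 → B_y = 8443.24/9.9 = 852.853 ≈ 852.9 lb.
ΣF_y = 0: A_y + 852.853 − 850 − ½·100.6·3 = 0 → A_y = 148.0 lb.
ΣF_x = 0: no horizontal applied forces, so A_x = 0.

A_x = 0, A_y = 148.0 lb, B_y = 852.9 lb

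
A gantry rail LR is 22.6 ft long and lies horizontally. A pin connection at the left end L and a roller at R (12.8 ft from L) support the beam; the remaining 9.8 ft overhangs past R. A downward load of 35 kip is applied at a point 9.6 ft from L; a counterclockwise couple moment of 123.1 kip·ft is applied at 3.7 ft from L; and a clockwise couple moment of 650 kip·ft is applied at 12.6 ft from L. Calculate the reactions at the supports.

Taking moments about L: R_y·12.8 − 35·9.6 + 123.1 − 650 = 0 → R_y = 862.9/12.8 = 67.4141 ≈ 67.41 kip.
ΣF_y = 0: L_y + 67.4141 − 35 = 0 → L_y = -32.41 kip.
ΣF_x = 0: no horizontal applied forces, so L_x = 0.

L_x = 0, L_y = -32.41 kip, R_y = 67.41 kip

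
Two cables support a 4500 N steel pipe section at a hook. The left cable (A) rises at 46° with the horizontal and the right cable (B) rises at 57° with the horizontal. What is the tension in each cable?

ΣF_x = 0: −T_A·cos46° + T_B·cos57° = 0 → T_B = 1.27545·T_A.
ΣF_y = 0: T_A·sin46° + T_B·sin57° = 4500.
Substitute: T_A·(0.71934 + 1.27545·0.838671) = 4500 → T_A = 2515.34 ≈ 2515 N.
Then T_B = 1.27545 × 2515.34 = 3208 N.

T_A = 2515 N, T_B = 3208 N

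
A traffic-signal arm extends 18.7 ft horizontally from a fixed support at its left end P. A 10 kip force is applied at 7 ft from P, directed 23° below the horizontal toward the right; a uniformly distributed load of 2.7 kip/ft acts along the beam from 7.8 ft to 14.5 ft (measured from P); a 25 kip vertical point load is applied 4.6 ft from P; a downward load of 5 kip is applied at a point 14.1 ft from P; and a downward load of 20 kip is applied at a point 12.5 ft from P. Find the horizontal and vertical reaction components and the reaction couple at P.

P_x = -9.205 kip, P_y = 72.00 kip, M_P = 664.6 kip·ft

Resultant of the distributed load: 2.7 × 6.7 = 18.09 kip at 11.15 ft from P.
ΣF_x = 0: P_x + 10·cos23° = 0 → P_x = -9.205 kip.
ΣF_y = 0: P_y − 10·sin23° − 2.7·6.7 − 25 − 5 − 20 = 0 → P_y = 72.00 kip.
ΣM about P: M_P − 10·sin23°·7 − (2.7·6.7)·11.15 − 25·4.6 − 5·14.1 − 20·12.5 = 0 → M_P = 664.6 kip·ft.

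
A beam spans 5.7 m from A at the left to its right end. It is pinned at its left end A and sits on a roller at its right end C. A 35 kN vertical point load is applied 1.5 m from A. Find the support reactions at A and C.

A_x = 0, A_y = 25.79 kN, C_y = 9.211 kN

ΣM about A: C_y·5.7 − 35·1.5 = 0 → C_y = 52.5/5.7 = 9.21053 ≈ 9.211 kN.
ΣF_y = 0: A_y + 9.21053 − 35 = 0 → A_y = 25.79 kN.
ΣF_x = 0: no horizontal applied forces, so A_x = 0.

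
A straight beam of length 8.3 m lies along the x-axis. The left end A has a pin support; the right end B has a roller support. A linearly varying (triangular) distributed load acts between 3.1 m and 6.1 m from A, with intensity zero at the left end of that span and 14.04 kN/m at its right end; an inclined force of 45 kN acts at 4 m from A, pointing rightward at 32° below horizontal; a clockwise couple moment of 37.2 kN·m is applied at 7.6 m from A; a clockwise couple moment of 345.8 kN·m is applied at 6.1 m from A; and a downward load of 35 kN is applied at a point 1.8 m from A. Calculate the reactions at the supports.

Resultant of the triangular load: ½ × 14.04 × 3 = 21.06 kN, acting at 5.1 m from A (one-third of the span from the peak).
Taking moments about A: B_y·8.3 − (½·14.04·3)·5.1 − 45·sin32°·4 − 37.2 − 345.8 − 35·1.8 = 0 → B_y = 648.791/8.3 = 78.1676 ≈ 78.17 kN.
ΣF_y = 0: A_y + 78.1676 − ½·14.04·3 − 45·sin32° − 35 = 0 → A_y = 1.739 kN.
ΣF_x = 0: A_x + 45·cos32° = 0 → A_x = -38.16 kN.

A_x = -38.16 kN, A_y = 1.739 kN, B_y = 78.17 kN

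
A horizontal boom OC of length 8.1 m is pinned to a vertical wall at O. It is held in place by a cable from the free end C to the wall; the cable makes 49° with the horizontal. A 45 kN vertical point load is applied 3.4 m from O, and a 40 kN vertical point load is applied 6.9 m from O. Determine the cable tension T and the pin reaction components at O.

T = 70.18 kN, O_x = 46.04 kN, O_y = 32.04 kN

ΣM about O: T·sin49°·8.1 − 45·3.4 − 40·6.9 = 0 → T = 429/(8.1·0.75471) = 70.1766 ≈ 70.18 kN.
ΣF_x = 0: O_x − T·cos49° = 0 → O_x = 70.1766 × 0.656059 = 46.04 kN.
ΣF_y = 0: O_y + T·sin49° − 45 − 40 = 0 → O_y = 85 − 70.1766 × 0.75471 = 32.04 kN.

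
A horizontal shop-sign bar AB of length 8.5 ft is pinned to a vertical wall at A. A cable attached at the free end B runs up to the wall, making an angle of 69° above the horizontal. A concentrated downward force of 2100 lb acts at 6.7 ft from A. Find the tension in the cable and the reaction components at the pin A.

T = 1773 lb, A_x = 635.4 lb, A_y = 444.7 lb

ΣM about A: T·sin69°·8.5 − 2100·6.7 = 0 → T = 14070/(8.5·0.93358) = 1773.06 ≈ 1773 lb.
ΣF_x = 0: A_x − T·cos69° = 0 → A_x = 1773.06 × 0.358368 = 635.4 lb.
ΣF_y = 0: A_y + T·sin69° − 2100 = 0 → A_y = 2100 − 1773.06 × 0.93358 = 444.7 lb.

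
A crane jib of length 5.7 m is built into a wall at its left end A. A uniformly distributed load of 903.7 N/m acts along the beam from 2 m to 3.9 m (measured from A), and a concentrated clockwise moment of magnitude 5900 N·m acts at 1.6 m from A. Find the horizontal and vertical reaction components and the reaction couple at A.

A_x = 0, A_y = 1717 N, M_A = 10970 N·m

Resultant of the distributed load: 903.7 × 1.9 = 1717.03 N at 2.95 m from A.
ΣF_x = 0: A_x = 0.
ΣF_y = 0: A_y − 903.7·1.9 = 0 → A_y = 1717 N.
ΣM about A: M_A − (903.7·1.9)·2.95 − 5900 = 0 → M_A = 10970 N·m.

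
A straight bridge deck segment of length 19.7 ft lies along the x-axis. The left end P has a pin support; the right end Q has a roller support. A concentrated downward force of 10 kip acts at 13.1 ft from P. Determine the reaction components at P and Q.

P_x = 0, P_y = 3.350 kip, Q_y = 6.650 kip

Moments about P: Q_y·19.7 − 10·13.1 = 0 → Q_y = 131/19.7 = 6.64975 ≈ 6.650 kip.
ΣF_y = 0: P_y + 6.64975 − 10 = 0 → P_y = 3.350 kip.
ΣF_x = 0: no horizontal applied forces, so P_x = 0.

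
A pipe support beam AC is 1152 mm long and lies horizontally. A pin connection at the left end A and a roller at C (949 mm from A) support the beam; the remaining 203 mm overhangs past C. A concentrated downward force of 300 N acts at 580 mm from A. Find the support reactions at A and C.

A_x = 0, A_y = 116.6 N, C_y = 183.4 N

Taking moments about A: C_y·949 − 300·580 = 0 → C_y = 174000/949 = 183.351 ≈ 183.4 N.
ΣF_y = 0: A_y + 183.351 − 300 = 0 → A_y = 116.6 N.
ΣF_x = 0: no horizontal applied forces, so A_x = 0.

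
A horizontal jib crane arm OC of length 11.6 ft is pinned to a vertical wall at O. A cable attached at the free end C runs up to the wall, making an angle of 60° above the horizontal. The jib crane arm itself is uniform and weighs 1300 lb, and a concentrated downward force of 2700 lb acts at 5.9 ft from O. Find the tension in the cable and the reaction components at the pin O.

ΣM about O: T·sin60°·11.6 − 1300·5.8 − 2700·5.9 = 0 → T = 23470/(11.6·0.866025) = 2336.28 ≈ 2336 lb.
ΣF_x = 0: O_x − T·cos60° = 0 → O_x = 2336.28 × 0.5 = 1168 lb.
ΣF_y = 0: O_y + T·sin60° − 1300 − 2700 = 0 → O_y = 4000 − 2336.28 × 0.866025 = 1977 lb.

T = 2336 lb, O_x = 1168 lb, O_y = 1977 lb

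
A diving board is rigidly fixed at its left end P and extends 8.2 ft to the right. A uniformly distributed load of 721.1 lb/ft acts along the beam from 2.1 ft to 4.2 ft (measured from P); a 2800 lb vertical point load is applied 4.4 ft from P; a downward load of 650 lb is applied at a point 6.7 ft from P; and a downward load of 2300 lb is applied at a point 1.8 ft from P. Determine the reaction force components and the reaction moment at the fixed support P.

Resultant of the distributed load: 721.1 × 2.1 = 1514.31 lb at 3.15 ft from P.
ΣF_x = 0: P_x = 0.
ΣF_y = 0: P_y − 721.1·2.1 − 2800 − 650 − 2300 = 0 → P_y = 7264 lb.
ΣM about P: M_P − (721.1·2.1)·3.15 − 2800·4.4 − 650·6.7 − 2300·1.8 = 0 → M_P = 25590 lb·ft.

P_x = 0, P_y = 7264 lb, M_P = 25590 lb·ft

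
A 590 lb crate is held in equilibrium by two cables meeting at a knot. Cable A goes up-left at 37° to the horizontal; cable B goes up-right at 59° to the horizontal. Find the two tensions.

T_A = 305.5 lb, T_B = 473.8 lb

ΣF_x = 0: −T_A·cos37° + T_B·cos59° = 0 → T_B = 1.55063·T_A.
ΣF_y = 0: T_A·sin37° + T_B·sin59° = 590.
Substitute: T_A·(0.601815 + 1.55063·0.857167) = 590 → T_A = 305.547 ≈ 305.5 lb.
Then T_B = 1.55063 × 305.547 = 473.8 lb.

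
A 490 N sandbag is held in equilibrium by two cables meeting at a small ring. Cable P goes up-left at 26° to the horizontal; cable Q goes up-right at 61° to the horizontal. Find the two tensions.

T_P = 237.9 N, T_Q = 441.0 N

ΣF_x = 0: −T_P·cos26° + T_Q·cos61° = 0 → T_Q = 1.85391·T_P.
ΣF_y = 0: T_P·sin26° + T_Q·sin61° = 490.
Substitute: T_P·(0.438371 + 1.85391·0.87462) = 490 → T_P = 237.883 ≈ 237.9 N.
Then T_Q = 1.85391 × 237.883 = 441.0 N.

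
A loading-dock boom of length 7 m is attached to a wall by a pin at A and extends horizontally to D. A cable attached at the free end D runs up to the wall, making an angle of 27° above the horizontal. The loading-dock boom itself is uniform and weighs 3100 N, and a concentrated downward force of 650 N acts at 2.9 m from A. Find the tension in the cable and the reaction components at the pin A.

ΣM about A: T·sin27°·7 − 3100·3.5 − 650·2.9 = 0 → T = 12735/(7·0.45399) = 4007.33 ≈ 4007 N.
ΣF_x = 0: A_x − T·cos27° = 0 → A_x = 4007.33 × 0.891007 = 3571 N.
ΣF_y = 0: A_y + T·sin27° − 3100 − 650 = 0 → A_y = 3750 − 4007.33 × 0.45399 = 1931 N.

T = 4007 N, A_x = 3571 N, A_y = 1931 N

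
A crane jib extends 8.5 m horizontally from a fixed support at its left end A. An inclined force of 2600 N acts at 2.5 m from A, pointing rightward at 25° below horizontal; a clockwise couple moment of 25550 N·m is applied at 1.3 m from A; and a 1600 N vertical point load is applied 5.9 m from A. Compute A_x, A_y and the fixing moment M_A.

A_x = -2356 N, A_y = 2699 N, M_A = 37740 N·m

ΣF_x = 0: A_x + 2600·cos25° = 0 → A_x = -2356 N.
ΣF_y = 0: A_y − 2600·sin25° − 1600 = 0 → A_y = 2699 N.
ΣM about A: M_A − 2600·sin25°·2.5 − 25550 − 1600·5.9 = 0 → M_A = 37740 N·m.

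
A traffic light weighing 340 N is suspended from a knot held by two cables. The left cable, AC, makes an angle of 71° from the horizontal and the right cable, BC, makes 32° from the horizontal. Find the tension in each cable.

ΣF_x = 0: −T_AC·cos71° + T_BC·cos32° = 0 → T_BC = 0.383903·T_AC.
ΣF_y = 0: T_AC·sin71° + T_BC·sin32° = 340.
Substitute: T_AC·(0.945519 + 0.383903·0.529919) = 340 → T_AC = 295.921 ≈ 295.9 N.
Then T_BC = 0.383903 × 295.921 = 113.6 N.

T_AC = 295.9 N, T_BC = 113.6 N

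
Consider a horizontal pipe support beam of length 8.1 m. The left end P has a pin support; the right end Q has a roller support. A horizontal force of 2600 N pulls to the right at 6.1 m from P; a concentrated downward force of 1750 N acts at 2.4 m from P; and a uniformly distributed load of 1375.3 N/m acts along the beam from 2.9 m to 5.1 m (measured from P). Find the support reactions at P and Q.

P_x = -2600 N, P_y = 2763 N, Q_y = 2013 N

Resultant of the distributed load: 1375.3 × 2.2 = 3025.66 N at 4 m from P.
ΣM about P: Q_y·8.1 − 1750·2.4 − (1375.3·2.2)·4 = 0 → Q_y = 16302.64/8.1 = 2012.67 ≈ 2013 N.
ΣF_y = 0: P_y + 2012.67 − 1750 − 1375.3·2.2 = 0 → P_y = 2763 N.
ΣF_x = 0: P_x + 2600 = 0 → P_x = -2600 N.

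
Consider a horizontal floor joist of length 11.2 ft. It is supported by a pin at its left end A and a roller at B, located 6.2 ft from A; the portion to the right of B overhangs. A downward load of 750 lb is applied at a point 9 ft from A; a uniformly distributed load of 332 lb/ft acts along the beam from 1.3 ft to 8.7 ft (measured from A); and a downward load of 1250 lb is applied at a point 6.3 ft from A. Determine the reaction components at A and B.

Resultant of the distributed load: 332 × 7.4 = 2456.8 lb at 5 ft from A.
Taking moments about A: B_y·6.2 − 750·9 − (332·7.4)·5 − 1250·6.3 = 0 → B_y = 26909/6.2 = 4340.16 ≈ 4340 lb.
ΣF_y = 0: A_y + 4340.16 − 750 − 332·7.4 − 1250 = 0 → A_y = 116.6 lb.
ΣF_x = 0: no horizontal applied forces, so A_x = 0.

A_x = 0, A_y = 116.6 lb, B_y = 4340 lb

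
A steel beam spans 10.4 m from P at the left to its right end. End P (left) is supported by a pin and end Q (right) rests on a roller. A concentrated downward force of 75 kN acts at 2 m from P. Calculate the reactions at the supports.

P_x = 0, P_y = 60.58 kN, Q_y = 14.42 kN

Taking moments about P: Q_y·10.4 − 75·2 = 0 → Q_y = 150/10.4 = 14.4231 ≈ 14.42 kN.
ΣF_y = 0: P_y + 14.4231 − 75 = 0 → P_y = 60.58 kN.
ΣF_x = 0: no horizontal applied forces, so P_x = 0.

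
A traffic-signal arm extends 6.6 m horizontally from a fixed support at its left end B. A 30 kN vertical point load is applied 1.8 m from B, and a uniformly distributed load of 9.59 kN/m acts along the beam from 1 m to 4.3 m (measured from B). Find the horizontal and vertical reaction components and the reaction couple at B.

Resultant of the distributed load: 9.59 × 3.3 = 31.647 kN at 2.65 m from B.
ΣF_x = 0: B_x = 0.
ΣF_y = 0: B_y − 30 − 9.59·3.3 = 0 → B_y = 61.65 kN.
ΣM about B: M_B − 30·1.8 − (9.59·3.3)·2.65 = 0 → M_B = 137.9 kN·m.

B_x = 0, B_y = 61.65 kN, M_B = 137.9 kN·m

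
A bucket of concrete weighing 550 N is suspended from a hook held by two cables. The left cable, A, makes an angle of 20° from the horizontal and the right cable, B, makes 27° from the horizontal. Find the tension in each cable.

T_A = 670.1 N, T_B = 706.7 N

ΣF_x = 0: −T_A·cos20° + T_B·cos27° = 0 → T_B = 1.05464·T_A.
ΣF_y = 0: T_A·sin20° + T_B·sin27° = 550.
Substitute: T_A·(0.34202 + 1.05464·0.45399) = 550 → T_A = 670.065 ≈ 670.1 N.
Then T_B = 1.05464 × 670.065 = 706.7 N.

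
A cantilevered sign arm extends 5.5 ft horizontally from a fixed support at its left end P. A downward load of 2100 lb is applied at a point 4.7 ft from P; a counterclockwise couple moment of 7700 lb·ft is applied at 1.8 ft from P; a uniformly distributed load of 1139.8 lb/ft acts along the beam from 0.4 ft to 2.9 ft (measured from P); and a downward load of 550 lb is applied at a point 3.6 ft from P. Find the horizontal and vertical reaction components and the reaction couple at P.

Resultant of the distributed load: 1139.8 × 2.5 = 2849.5 lb at 1.65 ft from P.
ΣF_x = 0: P_x = 0.
ΣF_y = 0: P_y − 2100 − 1139.8·2.5 − 550 = 0 → P_y = 5500 lb.
ΣM about P: M_P − 2100·4.7 + 7700 − (1139.8·2.5)·1.65 − 550·3.6 = 0 → M_P = 8852 lb·ft.

P_x = 0, P_y = 5500 lb, M_P = 8852 lb·ft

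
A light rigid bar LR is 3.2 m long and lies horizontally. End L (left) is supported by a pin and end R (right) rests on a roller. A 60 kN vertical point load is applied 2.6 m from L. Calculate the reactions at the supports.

Moments about L: R_y·3.2 − 60·2.6 = 0 → R_y = 156/3.2 = 48.75 kN.
ΣF_y = 0: L_y + 48.75 − 60 = 0 → L_y = 11.25 kN.
ΣF_x = 0: no horizontal applied forces, so L_x = 0.

L_x = 0, L_y = 11.25 kN, R_y = 48.75 kN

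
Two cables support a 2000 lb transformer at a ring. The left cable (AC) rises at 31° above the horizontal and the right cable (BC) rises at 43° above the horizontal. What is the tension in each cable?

ΣF_x = 0: −T_AC·cos31° + T_BC·cos43° = 0 → T_BC = 1.17203·T_AC.
ΣF_y = 0: T_AC·sin31° + T_BC·sin43° = 2000.
Substitute: T_AC·(0.515038 + 1.17203·0.681998) = 2000 → T_AC = 1521.65 ≈ 1522 lb.
Then T_BC = 1.17203 × 1521.65 = 1783 lb.

T_AC = 1522 lb, T_BC = 1783 lb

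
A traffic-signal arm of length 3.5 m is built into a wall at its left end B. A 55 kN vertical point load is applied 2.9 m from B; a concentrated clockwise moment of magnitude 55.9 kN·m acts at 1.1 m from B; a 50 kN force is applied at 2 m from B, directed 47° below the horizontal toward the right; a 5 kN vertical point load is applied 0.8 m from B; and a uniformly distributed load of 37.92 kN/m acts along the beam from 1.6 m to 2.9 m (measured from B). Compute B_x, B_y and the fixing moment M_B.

Resultant of the distributed load: 37.92 × 1.3 = 49.296 kN at 2.25 m from B.
ΣF_x = 0: B_x + 50·cos47° = 0 → B_x = -34.10 kN.
ΣF_y = 0: B_y − 55 − 50·sin47° − 5 − 37.92·1.3 = 0 → B_y = 145.9 kN.
ΣM about B: M_B − 55·2.9 − 55.9 − 50·sin47°·2 − 5·0.8 − (37.92·1.3)·2.25 = 0 → M_B = 403.5 kN·m.

B_x = -34.10 kN, B_y = 145.9 kN, M_B = 403.5 kN·m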